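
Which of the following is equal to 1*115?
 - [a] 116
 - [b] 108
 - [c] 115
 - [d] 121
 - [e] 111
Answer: c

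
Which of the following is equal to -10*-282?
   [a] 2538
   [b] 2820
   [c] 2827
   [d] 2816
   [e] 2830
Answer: b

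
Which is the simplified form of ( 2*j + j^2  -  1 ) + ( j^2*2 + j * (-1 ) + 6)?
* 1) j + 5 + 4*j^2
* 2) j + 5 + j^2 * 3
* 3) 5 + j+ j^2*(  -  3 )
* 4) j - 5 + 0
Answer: 2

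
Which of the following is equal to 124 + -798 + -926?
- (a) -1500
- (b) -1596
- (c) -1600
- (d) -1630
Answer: c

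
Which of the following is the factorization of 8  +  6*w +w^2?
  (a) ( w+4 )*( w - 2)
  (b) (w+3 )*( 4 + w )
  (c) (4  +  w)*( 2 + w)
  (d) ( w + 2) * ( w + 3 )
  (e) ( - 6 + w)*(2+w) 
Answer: c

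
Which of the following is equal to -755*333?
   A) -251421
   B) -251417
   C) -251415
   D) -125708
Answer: C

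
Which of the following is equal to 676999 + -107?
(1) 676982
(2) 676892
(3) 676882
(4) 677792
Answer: 2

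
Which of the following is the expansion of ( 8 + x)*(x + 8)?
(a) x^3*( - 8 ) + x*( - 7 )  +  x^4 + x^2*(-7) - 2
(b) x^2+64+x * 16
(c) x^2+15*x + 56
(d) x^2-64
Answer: b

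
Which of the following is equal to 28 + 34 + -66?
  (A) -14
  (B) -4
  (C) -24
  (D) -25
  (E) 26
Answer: B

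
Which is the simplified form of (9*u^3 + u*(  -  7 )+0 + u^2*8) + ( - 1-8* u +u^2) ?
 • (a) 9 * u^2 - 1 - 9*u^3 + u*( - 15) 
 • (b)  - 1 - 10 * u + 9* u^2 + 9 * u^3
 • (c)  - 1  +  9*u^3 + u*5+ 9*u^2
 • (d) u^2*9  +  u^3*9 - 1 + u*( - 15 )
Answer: d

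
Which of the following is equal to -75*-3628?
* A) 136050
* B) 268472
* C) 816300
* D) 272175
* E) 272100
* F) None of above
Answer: E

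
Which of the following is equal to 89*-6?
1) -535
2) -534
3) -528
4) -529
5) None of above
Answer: 2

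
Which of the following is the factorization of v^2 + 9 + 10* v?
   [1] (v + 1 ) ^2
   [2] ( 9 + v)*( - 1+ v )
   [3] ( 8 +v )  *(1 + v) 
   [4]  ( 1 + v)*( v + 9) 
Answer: 4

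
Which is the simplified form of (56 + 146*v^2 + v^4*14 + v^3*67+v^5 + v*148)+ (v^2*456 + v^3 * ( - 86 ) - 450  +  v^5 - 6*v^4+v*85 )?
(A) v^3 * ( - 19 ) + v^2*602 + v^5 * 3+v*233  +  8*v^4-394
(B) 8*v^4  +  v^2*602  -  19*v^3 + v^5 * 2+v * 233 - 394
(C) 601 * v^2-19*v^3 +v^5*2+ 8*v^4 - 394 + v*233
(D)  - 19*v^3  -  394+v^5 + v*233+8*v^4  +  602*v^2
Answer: B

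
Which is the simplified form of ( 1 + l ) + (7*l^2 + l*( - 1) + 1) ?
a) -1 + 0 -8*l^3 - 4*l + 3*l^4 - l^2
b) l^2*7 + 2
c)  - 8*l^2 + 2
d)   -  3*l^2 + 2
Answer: b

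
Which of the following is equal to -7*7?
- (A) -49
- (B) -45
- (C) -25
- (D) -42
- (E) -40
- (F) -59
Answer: A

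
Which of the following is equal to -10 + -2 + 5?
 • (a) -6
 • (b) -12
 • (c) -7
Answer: c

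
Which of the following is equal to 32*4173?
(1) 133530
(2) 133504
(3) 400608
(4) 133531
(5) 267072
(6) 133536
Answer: 6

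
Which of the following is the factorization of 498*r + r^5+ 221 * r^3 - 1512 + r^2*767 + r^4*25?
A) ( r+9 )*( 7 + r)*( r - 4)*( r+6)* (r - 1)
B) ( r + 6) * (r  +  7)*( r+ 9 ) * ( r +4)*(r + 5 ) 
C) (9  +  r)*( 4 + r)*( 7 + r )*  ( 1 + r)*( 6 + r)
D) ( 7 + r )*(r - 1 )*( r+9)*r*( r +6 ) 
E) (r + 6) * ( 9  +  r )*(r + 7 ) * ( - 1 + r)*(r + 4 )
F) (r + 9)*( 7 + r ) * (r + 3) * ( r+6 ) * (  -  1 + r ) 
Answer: E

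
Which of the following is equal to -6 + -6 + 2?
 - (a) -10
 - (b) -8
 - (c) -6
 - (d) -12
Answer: a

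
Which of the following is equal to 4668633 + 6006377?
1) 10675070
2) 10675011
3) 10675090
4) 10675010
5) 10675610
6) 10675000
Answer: 4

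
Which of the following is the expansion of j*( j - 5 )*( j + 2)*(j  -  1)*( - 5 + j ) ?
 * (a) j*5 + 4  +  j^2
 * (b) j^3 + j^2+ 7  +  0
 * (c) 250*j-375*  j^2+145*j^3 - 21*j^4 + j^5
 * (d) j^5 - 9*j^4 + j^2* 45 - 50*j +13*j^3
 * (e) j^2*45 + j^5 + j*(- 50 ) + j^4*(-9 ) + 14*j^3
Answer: d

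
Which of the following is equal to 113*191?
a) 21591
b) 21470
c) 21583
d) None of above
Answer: c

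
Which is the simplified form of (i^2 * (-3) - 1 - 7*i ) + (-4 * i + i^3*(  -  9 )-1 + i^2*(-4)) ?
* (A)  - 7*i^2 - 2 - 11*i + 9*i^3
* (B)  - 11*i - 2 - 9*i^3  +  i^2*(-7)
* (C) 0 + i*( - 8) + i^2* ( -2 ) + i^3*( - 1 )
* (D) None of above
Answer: B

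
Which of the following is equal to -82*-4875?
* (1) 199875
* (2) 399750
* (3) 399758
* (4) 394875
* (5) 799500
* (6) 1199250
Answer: 2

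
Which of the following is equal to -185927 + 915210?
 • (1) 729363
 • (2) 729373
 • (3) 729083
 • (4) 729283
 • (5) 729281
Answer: 4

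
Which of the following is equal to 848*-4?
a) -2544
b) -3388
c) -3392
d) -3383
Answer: c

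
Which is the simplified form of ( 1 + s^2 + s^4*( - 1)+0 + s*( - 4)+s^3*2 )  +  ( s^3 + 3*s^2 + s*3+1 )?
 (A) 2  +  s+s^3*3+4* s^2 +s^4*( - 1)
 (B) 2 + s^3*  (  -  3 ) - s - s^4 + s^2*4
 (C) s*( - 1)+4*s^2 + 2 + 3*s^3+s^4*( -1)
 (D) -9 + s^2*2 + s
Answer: C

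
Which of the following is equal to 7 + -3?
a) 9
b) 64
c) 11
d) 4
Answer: d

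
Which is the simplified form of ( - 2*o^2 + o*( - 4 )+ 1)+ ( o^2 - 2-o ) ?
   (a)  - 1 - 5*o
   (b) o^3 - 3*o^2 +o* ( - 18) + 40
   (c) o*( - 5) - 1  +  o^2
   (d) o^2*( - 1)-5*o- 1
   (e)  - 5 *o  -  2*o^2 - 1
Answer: d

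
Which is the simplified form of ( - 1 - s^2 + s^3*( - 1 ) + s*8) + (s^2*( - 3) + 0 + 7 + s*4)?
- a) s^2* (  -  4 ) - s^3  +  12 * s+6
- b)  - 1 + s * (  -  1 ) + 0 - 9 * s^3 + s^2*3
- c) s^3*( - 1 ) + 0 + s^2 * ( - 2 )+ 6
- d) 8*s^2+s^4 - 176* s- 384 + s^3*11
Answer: a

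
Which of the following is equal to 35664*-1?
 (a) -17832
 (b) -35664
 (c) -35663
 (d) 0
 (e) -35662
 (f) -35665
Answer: b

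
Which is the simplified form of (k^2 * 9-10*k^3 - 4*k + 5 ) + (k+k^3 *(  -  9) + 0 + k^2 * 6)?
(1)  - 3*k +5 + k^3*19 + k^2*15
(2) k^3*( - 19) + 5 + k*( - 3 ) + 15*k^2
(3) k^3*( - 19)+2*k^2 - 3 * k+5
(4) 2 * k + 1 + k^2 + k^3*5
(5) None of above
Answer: 2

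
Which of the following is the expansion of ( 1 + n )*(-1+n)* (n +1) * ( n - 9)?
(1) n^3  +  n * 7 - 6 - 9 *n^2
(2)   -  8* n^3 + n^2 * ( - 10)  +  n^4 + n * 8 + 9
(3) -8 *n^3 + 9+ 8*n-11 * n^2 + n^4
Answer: 2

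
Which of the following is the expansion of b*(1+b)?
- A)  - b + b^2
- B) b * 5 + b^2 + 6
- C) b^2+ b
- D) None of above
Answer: C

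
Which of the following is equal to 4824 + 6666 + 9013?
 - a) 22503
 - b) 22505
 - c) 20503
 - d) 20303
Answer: c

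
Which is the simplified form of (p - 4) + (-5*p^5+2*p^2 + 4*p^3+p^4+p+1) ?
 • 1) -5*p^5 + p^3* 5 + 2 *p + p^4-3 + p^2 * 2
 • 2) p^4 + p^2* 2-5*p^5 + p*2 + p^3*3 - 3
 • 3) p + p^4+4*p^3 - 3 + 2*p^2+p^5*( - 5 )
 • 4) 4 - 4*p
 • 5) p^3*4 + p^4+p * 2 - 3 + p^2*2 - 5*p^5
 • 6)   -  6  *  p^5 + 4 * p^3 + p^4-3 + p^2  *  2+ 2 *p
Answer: 5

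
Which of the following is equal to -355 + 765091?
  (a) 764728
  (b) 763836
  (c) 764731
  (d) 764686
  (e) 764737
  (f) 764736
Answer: f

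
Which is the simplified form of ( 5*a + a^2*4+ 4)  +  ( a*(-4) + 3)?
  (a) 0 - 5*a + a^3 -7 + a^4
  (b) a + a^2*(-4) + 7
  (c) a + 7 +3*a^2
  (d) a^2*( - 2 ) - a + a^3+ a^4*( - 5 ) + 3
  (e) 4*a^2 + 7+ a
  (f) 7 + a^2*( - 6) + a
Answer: e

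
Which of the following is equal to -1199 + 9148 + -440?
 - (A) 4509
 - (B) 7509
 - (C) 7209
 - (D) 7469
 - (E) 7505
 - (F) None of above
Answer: B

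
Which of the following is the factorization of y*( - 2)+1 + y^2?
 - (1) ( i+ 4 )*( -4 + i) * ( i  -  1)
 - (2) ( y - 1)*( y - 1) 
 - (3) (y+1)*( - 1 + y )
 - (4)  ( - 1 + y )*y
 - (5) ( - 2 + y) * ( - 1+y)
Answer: 2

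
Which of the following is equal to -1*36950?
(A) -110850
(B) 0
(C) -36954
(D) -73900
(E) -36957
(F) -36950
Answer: F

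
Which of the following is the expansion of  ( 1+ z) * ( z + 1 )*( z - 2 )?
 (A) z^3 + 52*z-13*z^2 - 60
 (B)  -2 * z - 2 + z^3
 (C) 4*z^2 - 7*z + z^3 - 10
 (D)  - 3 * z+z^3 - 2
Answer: D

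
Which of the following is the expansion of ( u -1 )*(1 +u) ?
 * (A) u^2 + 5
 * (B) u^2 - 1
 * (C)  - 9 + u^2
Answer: B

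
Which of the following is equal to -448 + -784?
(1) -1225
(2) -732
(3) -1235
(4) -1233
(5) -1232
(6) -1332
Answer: 5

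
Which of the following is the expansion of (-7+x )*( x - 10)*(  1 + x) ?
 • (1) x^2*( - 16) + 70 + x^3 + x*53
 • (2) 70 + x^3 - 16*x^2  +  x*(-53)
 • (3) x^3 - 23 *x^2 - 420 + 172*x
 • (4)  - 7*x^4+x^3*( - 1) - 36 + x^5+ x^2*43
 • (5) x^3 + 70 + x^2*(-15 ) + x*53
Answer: 1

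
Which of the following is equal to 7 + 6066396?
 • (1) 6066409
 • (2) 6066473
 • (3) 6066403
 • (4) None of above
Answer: 3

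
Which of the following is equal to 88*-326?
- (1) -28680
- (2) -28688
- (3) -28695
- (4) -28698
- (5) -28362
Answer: 2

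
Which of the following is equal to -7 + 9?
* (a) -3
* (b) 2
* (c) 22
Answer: b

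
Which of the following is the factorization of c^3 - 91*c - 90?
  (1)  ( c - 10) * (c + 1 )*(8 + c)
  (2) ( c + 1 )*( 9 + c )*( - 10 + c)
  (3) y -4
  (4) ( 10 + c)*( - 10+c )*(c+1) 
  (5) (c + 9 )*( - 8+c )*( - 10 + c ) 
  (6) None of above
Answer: 2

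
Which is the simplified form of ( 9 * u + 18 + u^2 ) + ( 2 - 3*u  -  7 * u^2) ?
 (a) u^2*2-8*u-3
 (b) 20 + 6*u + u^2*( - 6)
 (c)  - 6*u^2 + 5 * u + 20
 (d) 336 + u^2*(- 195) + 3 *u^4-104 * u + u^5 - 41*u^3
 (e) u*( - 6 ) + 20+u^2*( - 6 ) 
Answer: b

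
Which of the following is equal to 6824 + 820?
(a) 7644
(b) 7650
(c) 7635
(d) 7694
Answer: a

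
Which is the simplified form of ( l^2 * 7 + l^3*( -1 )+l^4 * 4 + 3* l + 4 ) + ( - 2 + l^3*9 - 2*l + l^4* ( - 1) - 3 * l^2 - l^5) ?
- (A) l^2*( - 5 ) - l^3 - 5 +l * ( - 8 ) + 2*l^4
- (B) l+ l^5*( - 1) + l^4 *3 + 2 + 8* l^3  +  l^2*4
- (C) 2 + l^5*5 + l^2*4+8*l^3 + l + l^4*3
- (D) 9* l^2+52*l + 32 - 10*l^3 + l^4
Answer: B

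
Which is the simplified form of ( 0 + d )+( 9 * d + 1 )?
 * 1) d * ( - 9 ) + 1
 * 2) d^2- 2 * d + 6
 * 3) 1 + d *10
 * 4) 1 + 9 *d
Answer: 3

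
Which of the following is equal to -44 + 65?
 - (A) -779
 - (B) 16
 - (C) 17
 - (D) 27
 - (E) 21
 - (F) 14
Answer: E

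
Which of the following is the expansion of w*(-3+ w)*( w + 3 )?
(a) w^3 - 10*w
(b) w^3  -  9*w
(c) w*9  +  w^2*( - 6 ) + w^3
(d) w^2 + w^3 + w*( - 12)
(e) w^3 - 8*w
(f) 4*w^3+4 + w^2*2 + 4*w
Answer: b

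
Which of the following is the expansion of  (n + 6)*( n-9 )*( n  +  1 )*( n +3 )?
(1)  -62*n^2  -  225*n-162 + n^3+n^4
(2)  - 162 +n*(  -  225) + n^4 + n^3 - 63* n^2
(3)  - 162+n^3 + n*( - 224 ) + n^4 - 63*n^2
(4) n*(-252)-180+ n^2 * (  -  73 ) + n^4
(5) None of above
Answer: 2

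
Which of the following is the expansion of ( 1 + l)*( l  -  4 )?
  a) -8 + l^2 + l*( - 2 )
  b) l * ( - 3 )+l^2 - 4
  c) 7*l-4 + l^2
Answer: b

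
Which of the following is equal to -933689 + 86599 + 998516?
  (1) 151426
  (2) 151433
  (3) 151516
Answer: 1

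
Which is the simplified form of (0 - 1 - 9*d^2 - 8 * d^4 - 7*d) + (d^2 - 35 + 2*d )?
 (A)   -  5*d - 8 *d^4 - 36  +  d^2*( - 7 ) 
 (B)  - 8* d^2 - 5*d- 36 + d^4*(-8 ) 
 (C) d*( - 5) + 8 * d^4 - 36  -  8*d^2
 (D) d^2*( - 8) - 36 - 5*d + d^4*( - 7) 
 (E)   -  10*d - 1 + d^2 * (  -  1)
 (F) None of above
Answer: B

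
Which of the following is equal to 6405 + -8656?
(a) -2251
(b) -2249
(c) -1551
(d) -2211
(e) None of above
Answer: a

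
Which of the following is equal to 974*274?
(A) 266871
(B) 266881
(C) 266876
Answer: C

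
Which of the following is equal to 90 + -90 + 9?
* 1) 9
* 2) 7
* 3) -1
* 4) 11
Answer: 1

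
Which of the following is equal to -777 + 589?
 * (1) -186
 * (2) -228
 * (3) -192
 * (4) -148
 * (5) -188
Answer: 5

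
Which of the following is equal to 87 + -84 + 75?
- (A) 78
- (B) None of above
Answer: A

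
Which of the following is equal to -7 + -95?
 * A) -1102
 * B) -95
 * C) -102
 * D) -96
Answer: C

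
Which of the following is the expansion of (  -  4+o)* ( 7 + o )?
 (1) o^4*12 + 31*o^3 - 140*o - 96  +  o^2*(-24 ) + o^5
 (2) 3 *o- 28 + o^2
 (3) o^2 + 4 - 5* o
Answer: 2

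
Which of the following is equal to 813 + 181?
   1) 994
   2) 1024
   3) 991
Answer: 1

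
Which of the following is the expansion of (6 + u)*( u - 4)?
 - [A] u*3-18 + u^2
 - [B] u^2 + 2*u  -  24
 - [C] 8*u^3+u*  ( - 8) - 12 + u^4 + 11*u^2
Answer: B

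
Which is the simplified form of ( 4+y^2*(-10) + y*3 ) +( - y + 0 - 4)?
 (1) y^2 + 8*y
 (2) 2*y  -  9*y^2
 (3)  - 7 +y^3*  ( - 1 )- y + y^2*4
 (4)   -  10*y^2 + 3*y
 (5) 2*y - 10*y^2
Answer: 5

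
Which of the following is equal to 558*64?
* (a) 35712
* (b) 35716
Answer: a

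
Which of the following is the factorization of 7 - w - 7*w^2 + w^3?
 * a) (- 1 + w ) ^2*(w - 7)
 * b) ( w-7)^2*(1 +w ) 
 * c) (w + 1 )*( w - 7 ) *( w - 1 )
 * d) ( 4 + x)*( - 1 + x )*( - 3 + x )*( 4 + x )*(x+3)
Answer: c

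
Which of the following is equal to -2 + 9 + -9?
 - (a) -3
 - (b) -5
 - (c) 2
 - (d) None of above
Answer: d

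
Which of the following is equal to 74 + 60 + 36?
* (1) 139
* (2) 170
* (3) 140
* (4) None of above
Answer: 2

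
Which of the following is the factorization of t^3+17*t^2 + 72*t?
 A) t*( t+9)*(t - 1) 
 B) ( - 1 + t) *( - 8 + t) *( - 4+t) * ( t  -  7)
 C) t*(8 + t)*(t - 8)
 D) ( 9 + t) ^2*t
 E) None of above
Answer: E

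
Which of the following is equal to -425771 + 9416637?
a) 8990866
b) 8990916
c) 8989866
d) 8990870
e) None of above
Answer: a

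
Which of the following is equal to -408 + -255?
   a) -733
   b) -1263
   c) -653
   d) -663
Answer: d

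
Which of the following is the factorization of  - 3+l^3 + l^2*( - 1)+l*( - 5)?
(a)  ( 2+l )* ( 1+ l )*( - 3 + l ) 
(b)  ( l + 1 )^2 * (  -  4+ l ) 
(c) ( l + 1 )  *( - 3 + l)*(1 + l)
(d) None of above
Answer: c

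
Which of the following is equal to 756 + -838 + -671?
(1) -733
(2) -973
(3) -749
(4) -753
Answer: 4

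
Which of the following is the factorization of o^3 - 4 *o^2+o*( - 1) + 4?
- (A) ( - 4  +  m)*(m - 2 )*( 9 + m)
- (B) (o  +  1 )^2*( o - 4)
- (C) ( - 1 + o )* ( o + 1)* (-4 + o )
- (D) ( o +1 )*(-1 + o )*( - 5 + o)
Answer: C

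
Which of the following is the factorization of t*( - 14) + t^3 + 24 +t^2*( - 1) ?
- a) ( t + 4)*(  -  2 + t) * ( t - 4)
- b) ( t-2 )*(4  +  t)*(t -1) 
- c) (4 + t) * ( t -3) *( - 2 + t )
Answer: c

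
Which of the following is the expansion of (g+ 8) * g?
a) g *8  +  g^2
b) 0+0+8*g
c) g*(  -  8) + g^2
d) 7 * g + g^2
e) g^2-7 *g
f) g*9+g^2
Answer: a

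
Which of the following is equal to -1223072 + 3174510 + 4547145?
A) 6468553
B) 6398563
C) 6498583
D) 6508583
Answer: C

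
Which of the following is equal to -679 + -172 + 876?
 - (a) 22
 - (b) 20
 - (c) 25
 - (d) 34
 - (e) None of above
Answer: c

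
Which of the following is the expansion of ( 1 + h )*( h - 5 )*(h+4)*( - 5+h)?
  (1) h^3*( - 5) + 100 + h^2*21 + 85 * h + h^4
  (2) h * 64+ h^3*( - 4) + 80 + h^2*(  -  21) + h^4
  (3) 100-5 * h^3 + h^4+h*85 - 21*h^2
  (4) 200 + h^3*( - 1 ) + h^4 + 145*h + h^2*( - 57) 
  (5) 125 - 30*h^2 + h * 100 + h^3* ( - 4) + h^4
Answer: 3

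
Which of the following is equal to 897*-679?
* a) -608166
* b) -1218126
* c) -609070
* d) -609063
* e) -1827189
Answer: d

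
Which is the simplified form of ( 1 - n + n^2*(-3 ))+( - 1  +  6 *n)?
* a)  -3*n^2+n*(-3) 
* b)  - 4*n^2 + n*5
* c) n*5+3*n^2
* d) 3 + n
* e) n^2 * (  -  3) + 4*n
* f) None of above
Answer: f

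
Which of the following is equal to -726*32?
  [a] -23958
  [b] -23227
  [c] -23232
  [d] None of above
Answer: c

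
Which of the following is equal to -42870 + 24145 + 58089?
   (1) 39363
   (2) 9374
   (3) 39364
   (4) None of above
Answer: 3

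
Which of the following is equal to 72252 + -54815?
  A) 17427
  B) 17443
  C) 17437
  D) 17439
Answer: C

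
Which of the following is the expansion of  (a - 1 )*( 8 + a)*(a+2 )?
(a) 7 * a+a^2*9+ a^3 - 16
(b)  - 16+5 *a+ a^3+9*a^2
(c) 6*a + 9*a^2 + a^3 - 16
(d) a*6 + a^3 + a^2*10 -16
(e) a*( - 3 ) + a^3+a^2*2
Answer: c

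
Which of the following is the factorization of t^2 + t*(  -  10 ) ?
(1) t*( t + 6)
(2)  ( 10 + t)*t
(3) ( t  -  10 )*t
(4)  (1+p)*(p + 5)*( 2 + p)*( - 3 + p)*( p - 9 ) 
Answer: 3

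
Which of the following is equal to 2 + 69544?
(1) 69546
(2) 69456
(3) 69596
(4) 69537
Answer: 1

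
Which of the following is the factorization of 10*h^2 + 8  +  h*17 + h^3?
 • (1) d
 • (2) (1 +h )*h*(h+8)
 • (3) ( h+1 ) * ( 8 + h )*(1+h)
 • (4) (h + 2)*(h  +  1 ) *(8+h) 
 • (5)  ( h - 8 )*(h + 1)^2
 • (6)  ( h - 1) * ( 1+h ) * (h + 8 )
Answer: 3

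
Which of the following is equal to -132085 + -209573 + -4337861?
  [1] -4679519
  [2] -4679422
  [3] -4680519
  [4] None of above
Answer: 1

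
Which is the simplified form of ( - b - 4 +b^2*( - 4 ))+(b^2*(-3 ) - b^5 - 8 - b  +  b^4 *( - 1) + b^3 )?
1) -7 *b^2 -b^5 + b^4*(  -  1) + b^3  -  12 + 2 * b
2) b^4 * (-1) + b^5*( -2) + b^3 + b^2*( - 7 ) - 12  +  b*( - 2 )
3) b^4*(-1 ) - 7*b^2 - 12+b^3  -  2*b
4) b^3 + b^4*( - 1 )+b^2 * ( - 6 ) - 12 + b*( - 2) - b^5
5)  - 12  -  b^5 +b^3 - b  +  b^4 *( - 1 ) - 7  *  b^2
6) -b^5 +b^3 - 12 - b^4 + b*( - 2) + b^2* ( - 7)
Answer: 6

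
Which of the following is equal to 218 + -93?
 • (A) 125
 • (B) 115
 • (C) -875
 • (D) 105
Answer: A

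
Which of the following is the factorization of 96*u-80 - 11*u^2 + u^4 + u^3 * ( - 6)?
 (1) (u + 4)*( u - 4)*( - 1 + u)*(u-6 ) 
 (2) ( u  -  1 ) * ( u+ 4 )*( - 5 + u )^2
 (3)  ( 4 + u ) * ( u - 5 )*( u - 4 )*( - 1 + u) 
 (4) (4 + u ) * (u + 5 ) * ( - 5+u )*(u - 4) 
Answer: 3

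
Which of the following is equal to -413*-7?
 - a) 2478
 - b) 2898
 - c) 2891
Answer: c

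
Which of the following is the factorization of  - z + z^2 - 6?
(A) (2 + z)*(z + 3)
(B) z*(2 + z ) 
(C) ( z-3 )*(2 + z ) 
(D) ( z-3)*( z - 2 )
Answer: C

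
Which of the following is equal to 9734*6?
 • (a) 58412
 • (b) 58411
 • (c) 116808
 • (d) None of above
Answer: d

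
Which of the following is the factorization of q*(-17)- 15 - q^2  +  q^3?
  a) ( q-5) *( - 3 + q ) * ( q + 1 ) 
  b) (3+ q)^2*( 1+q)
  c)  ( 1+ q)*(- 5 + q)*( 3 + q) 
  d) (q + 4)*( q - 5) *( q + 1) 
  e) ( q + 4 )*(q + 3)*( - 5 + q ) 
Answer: c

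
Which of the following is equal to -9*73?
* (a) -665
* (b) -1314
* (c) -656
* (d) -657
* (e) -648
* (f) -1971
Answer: d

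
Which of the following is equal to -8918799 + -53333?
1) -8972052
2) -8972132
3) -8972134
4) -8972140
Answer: 2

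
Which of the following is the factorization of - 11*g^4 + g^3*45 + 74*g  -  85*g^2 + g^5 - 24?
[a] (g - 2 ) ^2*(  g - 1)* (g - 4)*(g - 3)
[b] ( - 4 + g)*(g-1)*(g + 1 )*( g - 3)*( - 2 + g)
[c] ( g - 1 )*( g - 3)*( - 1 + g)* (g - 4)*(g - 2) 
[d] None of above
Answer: c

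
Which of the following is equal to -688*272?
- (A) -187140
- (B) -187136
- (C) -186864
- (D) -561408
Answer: B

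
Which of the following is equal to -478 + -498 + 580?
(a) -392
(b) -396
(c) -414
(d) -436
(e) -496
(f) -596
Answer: b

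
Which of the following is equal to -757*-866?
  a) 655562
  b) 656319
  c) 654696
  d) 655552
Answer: a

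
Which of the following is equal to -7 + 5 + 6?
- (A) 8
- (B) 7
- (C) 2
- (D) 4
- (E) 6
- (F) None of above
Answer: D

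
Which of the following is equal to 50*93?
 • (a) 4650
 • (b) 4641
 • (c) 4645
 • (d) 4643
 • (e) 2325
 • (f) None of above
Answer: a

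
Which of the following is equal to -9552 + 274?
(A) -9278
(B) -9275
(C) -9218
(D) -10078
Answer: A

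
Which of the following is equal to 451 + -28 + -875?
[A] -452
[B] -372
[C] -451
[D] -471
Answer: A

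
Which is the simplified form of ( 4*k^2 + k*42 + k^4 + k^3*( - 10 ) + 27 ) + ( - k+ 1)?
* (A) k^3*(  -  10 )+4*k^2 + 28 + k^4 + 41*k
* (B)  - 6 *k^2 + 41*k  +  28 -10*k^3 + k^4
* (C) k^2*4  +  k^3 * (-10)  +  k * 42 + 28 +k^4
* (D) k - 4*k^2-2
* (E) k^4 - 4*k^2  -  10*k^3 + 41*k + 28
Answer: A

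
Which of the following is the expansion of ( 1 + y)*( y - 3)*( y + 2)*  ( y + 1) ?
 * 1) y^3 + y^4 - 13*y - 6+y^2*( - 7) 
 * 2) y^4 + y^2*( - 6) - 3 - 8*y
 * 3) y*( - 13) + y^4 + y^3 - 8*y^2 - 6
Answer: 1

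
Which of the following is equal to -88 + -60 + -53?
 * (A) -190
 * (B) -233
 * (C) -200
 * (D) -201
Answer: D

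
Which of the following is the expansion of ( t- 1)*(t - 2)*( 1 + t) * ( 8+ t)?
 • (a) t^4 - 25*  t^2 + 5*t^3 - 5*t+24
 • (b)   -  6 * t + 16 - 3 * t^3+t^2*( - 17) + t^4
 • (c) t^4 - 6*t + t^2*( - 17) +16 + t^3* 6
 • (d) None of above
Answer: c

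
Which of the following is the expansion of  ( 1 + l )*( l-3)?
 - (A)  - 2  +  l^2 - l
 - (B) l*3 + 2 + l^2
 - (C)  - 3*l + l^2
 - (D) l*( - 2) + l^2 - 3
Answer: D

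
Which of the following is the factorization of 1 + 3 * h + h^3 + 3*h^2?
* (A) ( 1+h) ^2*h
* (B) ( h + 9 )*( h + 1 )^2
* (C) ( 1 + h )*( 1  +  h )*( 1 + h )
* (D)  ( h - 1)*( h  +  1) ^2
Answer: C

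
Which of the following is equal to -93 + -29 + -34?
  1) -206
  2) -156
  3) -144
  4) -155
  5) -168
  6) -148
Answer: 2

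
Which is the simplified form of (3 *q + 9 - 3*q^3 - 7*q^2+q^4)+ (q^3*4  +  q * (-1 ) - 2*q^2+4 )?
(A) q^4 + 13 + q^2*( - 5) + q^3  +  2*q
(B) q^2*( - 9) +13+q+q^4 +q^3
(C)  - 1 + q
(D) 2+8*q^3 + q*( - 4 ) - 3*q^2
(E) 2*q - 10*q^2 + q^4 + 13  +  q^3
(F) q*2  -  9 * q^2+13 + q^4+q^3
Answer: F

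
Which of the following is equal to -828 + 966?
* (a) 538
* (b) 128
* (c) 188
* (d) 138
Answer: d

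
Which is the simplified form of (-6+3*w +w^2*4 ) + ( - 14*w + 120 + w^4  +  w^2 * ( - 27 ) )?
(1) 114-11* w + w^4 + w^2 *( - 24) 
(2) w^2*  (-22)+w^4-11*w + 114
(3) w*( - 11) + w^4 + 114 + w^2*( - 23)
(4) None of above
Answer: 3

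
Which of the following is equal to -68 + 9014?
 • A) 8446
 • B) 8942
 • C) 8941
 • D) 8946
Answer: D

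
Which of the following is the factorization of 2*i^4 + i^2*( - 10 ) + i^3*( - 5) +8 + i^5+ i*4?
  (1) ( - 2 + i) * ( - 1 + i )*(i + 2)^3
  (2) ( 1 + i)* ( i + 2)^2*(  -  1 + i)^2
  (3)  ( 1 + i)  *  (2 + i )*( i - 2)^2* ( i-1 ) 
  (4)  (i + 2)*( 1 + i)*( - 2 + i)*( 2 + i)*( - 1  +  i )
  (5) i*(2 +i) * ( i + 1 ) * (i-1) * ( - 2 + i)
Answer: 4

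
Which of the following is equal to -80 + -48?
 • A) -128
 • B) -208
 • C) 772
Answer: A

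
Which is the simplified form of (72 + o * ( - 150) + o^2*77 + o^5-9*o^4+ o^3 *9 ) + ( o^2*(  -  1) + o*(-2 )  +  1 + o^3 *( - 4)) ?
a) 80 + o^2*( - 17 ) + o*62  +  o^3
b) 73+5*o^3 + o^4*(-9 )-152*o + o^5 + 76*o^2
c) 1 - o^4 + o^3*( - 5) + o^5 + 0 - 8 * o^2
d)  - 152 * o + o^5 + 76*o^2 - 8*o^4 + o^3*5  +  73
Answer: b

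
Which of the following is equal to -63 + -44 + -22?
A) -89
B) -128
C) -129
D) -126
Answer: C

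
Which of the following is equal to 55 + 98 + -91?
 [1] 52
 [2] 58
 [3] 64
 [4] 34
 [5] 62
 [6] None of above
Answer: 5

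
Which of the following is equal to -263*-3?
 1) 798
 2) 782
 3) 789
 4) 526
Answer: 3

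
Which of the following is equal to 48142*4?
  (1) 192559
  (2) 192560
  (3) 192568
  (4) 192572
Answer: 3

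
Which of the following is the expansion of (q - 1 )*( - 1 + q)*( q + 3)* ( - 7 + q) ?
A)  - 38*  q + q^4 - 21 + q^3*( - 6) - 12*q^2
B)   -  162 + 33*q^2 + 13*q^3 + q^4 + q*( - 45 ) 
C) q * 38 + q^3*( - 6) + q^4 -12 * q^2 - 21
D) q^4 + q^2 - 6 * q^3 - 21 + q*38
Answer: C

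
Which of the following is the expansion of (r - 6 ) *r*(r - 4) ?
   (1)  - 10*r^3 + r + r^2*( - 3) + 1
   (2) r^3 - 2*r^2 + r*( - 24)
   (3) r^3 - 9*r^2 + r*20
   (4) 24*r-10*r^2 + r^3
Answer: 4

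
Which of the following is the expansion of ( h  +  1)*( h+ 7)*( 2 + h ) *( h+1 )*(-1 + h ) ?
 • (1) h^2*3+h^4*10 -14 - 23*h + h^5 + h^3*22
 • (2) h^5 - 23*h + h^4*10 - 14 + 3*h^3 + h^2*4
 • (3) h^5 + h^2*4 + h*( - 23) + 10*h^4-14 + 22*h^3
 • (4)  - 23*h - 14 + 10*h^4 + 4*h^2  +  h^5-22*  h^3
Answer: 3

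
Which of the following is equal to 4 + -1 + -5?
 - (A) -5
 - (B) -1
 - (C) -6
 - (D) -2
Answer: D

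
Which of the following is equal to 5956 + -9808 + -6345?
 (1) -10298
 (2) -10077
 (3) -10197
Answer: 3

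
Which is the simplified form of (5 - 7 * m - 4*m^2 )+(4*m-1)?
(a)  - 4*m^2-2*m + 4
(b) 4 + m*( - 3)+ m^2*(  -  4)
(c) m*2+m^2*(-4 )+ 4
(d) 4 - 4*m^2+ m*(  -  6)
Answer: b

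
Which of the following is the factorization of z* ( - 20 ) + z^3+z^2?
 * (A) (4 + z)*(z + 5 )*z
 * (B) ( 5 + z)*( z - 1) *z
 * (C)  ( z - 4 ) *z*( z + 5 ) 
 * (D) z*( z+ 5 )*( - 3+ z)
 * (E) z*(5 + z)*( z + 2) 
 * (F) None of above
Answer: C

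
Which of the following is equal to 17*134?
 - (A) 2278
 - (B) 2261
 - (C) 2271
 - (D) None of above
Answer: A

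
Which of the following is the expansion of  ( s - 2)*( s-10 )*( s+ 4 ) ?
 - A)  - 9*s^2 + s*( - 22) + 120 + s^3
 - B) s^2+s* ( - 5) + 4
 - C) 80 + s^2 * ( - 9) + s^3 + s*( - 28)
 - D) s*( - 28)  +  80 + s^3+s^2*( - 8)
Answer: D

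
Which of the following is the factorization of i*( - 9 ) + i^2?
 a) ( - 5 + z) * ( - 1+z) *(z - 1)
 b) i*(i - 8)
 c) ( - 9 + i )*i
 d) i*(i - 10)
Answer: c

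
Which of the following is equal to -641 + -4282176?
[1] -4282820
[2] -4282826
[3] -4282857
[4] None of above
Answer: 4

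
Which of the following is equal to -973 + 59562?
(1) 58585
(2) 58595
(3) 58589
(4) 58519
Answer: 3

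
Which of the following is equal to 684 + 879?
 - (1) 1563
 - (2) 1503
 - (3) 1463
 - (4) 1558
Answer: 1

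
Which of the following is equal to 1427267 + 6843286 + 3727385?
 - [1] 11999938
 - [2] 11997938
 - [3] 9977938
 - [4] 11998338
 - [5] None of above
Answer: 2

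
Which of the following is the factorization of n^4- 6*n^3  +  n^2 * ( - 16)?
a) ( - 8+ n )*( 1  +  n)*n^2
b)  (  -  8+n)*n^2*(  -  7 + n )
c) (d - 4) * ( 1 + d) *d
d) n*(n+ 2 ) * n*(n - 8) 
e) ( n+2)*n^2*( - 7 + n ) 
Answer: d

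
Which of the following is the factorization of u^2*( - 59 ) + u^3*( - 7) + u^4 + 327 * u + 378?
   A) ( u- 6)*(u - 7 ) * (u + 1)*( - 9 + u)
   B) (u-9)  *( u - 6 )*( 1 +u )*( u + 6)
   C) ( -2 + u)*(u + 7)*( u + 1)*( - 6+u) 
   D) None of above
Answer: D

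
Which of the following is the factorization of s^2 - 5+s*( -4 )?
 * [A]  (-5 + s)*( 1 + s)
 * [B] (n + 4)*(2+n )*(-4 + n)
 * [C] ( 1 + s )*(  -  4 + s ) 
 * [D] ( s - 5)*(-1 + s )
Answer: A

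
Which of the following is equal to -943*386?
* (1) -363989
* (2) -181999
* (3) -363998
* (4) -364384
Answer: 3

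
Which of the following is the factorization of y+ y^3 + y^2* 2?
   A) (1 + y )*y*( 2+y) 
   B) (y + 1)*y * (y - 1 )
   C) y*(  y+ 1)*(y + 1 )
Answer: C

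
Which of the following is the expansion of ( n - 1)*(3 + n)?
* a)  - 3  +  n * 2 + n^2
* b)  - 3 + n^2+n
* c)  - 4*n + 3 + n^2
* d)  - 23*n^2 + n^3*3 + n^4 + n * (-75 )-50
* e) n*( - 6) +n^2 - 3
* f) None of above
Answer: a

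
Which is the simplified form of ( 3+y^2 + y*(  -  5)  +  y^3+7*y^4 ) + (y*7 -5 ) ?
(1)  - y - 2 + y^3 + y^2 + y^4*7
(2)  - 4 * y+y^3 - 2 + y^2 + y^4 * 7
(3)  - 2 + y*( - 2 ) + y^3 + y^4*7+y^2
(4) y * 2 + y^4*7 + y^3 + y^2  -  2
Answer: 4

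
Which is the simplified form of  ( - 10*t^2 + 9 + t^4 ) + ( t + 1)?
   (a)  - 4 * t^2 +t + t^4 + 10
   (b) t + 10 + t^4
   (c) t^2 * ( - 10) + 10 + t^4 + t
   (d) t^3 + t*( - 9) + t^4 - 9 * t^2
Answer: c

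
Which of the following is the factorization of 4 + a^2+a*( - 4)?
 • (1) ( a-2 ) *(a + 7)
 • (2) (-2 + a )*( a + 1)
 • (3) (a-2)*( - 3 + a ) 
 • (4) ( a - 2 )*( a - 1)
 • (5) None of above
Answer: 5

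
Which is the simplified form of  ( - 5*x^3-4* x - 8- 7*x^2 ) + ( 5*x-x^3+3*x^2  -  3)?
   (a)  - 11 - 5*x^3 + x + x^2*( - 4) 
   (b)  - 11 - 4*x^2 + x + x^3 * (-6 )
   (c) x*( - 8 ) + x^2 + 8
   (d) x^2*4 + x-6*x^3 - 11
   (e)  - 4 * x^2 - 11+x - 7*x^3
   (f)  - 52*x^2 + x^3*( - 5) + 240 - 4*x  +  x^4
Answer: b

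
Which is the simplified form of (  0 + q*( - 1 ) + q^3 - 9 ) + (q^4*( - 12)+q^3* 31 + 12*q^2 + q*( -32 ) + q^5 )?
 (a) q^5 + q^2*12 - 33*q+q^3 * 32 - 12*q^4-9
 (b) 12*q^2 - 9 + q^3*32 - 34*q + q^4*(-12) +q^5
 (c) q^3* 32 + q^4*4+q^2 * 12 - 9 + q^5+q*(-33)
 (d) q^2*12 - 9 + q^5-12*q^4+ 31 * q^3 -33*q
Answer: a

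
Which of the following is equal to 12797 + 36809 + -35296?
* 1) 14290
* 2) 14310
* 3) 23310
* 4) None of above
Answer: 2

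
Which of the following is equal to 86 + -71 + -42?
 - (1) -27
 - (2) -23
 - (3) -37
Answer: 1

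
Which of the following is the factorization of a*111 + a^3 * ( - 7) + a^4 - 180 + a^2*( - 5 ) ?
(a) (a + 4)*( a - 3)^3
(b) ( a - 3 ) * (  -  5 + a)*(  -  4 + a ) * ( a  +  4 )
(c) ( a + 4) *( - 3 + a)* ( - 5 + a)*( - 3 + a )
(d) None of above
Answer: c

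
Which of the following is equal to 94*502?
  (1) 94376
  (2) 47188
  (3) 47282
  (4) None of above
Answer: 2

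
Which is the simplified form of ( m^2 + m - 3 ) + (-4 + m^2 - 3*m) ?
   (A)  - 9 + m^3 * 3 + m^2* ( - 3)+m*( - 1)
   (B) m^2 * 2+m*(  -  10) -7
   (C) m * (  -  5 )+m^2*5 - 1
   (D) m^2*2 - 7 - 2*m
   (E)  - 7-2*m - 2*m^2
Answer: D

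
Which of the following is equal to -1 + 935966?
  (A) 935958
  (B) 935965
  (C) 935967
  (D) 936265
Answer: B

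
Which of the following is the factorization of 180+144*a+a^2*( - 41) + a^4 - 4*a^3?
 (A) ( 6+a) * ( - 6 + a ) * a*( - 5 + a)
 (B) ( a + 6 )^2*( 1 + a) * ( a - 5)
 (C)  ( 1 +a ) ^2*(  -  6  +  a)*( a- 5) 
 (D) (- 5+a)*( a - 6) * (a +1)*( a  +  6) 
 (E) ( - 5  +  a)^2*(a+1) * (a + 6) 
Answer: D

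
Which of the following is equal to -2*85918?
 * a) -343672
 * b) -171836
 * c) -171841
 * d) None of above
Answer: b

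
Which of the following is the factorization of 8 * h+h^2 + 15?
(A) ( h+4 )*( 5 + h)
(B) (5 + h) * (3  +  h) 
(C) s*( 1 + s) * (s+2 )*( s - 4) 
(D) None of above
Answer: B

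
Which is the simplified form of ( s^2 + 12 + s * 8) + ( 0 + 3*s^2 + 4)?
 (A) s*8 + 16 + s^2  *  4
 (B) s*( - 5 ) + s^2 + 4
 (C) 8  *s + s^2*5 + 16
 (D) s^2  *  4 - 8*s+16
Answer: A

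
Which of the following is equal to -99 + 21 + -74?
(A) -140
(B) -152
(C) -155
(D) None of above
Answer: B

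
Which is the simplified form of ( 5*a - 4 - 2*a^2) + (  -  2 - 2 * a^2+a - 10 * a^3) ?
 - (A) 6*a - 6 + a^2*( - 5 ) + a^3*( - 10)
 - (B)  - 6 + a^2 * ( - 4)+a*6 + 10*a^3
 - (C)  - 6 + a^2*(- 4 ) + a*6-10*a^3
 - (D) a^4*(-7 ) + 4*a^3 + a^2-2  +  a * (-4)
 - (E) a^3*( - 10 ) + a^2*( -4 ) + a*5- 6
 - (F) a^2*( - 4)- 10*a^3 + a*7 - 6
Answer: C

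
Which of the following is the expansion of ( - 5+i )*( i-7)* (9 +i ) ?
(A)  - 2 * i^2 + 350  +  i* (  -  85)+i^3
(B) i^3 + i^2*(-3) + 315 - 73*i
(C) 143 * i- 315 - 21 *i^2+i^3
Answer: B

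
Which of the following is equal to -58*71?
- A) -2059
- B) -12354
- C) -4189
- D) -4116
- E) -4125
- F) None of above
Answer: F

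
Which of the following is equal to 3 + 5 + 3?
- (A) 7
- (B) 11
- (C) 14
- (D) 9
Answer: B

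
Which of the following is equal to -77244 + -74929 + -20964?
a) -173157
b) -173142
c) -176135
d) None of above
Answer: d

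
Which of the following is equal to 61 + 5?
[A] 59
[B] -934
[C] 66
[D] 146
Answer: C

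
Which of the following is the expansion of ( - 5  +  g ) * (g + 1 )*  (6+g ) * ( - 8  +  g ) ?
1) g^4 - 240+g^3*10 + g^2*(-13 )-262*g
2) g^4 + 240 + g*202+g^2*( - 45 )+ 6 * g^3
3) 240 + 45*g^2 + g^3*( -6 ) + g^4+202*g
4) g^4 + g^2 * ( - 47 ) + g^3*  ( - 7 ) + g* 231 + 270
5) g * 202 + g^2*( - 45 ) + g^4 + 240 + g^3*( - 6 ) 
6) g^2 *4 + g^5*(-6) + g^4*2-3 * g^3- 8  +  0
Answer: 5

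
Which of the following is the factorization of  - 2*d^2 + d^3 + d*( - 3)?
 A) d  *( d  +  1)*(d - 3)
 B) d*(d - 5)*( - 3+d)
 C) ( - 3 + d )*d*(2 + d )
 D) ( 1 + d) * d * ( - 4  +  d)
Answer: A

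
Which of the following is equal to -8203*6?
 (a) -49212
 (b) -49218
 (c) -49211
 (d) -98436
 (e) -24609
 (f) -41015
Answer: b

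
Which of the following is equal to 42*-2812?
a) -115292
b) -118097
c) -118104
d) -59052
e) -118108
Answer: c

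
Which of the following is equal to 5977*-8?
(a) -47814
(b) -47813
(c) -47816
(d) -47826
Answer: c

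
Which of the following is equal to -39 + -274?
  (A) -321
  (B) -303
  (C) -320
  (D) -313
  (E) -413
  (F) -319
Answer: D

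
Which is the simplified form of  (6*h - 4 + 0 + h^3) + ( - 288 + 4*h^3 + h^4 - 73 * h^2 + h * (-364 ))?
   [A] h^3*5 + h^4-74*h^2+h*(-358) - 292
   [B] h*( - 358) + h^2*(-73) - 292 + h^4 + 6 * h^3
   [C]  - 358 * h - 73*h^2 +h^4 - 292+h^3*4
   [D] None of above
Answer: D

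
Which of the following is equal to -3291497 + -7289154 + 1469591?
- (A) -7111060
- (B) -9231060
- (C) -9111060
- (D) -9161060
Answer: C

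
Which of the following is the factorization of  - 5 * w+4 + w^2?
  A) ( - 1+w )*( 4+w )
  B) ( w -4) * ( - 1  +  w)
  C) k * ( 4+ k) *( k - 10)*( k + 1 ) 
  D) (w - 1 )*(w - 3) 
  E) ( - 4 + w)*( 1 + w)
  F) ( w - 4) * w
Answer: B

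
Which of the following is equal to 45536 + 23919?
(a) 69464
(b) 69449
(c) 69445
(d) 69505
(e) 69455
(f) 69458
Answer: e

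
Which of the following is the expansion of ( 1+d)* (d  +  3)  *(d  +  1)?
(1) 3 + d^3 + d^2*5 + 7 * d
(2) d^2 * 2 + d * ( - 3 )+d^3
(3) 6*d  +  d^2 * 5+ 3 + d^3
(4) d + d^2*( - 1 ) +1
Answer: 1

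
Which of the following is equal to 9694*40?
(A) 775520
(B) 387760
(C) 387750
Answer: B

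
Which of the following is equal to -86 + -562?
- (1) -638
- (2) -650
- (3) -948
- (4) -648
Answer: 4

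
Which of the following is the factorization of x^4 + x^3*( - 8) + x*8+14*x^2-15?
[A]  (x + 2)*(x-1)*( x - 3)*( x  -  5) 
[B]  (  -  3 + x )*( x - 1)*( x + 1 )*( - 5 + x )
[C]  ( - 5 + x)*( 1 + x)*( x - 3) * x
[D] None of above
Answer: B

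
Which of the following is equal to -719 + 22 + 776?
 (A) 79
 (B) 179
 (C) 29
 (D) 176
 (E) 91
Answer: A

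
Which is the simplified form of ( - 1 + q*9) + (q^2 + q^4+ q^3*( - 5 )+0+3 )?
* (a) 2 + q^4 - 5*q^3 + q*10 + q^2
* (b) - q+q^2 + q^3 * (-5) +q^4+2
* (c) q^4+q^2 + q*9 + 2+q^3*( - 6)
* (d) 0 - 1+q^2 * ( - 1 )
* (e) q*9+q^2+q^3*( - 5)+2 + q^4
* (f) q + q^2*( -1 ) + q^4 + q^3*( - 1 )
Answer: e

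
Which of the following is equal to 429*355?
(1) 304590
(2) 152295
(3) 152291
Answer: 2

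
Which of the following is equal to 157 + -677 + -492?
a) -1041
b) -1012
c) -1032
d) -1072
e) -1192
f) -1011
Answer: b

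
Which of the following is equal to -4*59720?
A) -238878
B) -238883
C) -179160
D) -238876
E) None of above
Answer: E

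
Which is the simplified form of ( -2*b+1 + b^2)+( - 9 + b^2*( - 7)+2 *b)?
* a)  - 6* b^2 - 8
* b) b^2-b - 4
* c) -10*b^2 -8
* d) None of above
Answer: a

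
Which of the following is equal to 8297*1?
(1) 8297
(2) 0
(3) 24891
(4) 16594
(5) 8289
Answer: 1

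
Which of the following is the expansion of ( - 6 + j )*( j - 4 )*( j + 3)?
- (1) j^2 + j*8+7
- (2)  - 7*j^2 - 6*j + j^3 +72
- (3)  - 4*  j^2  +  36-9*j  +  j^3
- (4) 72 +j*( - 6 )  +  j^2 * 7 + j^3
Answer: 2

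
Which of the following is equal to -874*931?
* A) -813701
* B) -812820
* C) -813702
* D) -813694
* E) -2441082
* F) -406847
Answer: D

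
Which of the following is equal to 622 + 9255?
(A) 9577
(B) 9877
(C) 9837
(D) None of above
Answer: B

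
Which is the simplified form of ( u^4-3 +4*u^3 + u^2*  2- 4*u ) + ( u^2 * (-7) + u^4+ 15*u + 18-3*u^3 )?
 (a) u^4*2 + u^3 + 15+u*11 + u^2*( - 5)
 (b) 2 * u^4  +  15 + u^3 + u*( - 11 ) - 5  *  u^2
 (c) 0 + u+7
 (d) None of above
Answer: a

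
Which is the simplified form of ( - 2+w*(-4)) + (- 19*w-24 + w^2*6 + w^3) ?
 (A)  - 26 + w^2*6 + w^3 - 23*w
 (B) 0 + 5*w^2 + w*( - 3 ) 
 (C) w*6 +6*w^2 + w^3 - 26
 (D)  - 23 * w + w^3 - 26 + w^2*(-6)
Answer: A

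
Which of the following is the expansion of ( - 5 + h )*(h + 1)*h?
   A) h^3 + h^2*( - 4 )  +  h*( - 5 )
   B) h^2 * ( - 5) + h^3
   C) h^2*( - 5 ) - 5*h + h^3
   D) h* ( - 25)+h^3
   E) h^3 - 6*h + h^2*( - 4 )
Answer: A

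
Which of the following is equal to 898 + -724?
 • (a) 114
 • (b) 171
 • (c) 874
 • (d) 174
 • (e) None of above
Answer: d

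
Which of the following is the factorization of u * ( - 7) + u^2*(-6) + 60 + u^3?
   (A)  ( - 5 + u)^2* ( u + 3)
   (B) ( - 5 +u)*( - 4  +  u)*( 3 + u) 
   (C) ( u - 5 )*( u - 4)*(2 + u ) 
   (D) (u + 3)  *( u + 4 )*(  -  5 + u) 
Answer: B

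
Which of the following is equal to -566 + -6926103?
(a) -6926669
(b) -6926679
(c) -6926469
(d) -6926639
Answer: a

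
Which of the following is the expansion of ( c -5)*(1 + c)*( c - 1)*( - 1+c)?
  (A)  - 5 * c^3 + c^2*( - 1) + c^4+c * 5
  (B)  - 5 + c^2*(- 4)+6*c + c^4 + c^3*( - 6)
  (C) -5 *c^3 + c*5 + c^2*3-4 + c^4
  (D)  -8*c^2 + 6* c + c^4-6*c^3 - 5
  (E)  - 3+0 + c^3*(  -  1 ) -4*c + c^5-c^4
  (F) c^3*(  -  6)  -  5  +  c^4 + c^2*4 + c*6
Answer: F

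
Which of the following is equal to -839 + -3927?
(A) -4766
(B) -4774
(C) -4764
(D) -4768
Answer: A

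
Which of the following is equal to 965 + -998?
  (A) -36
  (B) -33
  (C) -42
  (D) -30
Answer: B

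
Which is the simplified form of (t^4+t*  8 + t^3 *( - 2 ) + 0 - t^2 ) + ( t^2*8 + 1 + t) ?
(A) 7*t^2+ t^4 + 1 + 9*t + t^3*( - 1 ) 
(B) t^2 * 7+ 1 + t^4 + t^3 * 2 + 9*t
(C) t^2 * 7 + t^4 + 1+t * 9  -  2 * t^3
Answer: C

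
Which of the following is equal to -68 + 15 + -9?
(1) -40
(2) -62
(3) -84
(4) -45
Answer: 2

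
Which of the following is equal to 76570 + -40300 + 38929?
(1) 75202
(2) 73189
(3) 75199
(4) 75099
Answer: 3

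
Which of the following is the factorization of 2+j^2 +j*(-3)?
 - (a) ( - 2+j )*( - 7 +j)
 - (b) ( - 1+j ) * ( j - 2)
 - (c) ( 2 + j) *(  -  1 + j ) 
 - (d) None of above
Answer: b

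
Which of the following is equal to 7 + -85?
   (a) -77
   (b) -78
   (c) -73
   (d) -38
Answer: b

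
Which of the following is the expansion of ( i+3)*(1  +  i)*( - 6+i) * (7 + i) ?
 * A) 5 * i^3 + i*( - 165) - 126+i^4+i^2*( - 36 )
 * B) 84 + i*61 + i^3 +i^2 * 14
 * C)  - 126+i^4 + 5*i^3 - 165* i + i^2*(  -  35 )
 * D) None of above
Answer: C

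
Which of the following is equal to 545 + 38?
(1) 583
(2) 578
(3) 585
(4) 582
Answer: 1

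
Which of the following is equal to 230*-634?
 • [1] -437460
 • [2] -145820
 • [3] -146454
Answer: 2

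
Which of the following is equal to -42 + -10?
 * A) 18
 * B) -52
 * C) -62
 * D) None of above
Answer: B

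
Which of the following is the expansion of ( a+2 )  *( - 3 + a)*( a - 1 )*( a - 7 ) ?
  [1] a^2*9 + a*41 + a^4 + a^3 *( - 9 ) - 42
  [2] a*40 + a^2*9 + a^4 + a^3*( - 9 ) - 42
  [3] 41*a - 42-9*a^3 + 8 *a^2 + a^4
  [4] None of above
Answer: 1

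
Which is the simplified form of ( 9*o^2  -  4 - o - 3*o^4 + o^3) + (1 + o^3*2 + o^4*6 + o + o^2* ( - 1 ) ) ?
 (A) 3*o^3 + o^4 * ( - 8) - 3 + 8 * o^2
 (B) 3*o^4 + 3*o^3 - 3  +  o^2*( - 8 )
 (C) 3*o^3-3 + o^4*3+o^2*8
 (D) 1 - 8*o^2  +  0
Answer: C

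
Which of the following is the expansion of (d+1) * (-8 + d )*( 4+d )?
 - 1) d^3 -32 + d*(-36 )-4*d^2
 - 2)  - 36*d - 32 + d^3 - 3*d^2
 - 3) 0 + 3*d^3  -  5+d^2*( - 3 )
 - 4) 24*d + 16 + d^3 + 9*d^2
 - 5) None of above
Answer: 2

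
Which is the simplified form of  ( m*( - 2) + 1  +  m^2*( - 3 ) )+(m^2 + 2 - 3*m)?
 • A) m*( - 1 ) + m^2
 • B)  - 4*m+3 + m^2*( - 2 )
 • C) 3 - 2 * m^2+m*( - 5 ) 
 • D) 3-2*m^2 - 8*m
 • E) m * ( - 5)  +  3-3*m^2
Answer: C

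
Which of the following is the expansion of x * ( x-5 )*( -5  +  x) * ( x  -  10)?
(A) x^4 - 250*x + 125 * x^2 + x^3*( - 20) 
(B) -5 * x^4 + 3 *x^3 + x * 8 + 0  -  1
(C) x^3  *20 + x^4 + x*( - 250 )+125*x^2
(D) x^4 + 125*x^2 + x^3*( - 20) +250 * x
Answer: A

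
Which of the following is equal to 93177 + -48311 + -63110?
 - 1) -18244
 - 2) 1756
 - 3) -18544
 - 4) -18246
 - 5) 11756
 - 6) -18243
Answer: 1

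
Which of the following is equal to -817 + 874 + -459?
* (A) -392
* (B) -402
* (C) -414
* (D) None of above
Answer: B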